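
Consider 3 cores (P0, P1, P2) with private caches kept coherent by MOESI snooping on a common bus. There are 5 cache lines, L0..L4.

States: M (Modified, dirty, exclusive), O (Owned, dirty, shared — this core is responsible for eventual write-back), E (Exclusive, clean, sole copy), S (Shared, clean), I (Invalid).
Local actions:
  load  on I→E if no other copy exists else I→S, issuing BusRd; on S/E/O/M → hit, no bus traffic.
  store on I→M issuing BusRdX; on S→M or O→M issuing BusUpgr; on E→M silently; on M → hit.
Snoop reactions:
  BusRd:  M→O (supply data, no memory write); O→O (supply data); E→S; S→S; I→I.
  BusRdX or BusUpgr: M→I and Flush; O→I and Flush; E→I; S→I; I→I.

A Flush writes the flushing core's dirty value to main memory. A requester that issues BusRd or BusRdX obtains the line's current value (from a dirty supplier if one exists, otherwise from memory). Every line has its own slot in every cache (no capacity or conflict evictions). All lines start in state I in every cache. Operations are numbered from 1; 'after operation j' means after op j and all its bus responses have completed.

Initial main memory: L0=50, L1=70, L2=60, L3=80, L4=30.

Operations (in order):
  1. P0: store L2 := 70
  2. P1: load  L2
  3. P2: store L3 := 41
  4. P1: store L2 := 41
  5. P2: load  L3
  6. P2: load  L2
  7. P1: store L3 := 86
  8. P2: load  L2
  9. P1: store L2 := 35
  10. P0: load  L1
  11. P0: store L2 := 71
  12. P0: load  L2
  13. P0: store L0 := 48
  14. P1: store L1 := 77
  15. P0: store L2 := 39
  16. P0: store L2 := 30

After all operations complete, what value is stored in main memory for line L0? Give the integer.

  op1 P0: store L2 := 70 → M/I/I on L2; bus BusRdX; mem=60
  op2 P1: load  L2 → O/S/I on L2; bus BusRd; mem=60
  op3 P2: store L3 := 41 → I/I/M on L3; bus BusRdX; mem=80
  op4 P1: store L2 := 41 → I/M/I on L2; bus BusUpgr Flush; mem=70
  op5 P2: load  L3 → I/I/M on L3; bus (none); mem=80
  op6 P2: load  L2 → I/O/S on L2; bus BusRd; mem=70
  op7 P1: store L3 := 86 → I/M/I on L3; bus BusRdX Flush; mem=41
  op8 P2: load  L2 → I/O/S on L2; bus (none); mem=70
  op9 P1: store L2 := 35 → I/M/I on L2; bus BusUpgr; mem=70
  op10 P0: load  L1 → E/I/I on L1; bus BusRd; mem=70
  op11 P0: store L2 := 71 → M/I/I on L2; bus BusRdX Flush; mem=35
  op12 P0: load  L2 → M/I/I on L2; bus (none); mem=35
  op13 P0: store L0 := 48 → M/I/I on L0; bus BusRdX; mem=50
  op14 P1: store L1 := 77 → I/M/I on L1; bus BusRdX; mem=70
  op15 P0: store L2 := 39 → M/I/I on L2; bus (none); mem=35
  op16 P0: store L2 := 30 → M/I/I on L2; bus (none); mem=35

memory[L0] = 50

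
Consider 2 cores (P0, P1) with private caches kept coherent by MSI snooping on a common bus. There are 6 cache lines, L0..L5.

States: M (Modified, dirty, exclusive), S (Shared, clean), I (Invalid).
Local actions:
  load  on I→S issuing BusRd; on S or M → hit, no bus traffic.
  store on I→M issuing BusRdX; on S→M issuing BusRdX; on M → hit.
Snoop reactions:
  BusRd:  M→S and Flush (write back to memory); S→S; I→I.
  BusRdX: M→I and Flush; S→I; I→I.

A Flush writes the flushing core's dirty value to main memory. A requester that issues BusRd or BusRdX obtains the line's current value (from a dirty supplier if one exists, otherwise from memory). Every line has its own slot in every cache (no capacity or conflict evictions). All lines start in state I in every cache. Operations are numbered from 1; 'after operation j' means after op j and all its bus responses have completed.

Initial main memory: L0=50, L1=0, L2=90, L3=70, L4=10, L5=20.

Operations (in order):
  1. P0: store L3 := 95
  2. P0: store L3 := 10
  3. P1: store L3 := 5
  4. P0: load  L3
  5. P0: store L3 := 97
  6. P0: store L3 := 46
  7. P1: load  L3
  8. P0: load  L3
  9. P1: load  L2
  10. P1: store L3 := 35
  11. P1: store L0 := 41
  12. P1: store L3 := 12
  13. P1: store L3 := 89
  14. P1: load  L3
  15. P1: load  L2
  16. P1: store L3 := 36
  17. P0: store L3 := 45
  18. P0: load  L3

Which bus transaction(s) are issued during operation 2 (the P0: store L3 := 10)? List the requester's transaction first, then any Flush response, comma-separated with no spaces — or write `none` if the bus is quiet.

bus = none

  op1 P0: store L3 := 95 → M/I on L3; bus BusRdX; mem=70
  op2 P0: store L3 := 10 → M/I on L3; bus (none); mem=70
  op3 P1: store L3 := 5 → I/M on L3; bus BusRdX Flush; mem=10
  op4 P0: load  L3 → S/S on L3; bus BusRd Flush; mem=5
  op5 P0: store L3 := 97 → M/I on L3; bus BusRdX; mem=5
  op6 P0: store L3 := 46 → M/I on L3; bus (none); mem=5
  op7 P1: load  L3 → S/S on L3; bus BusRd Flush; mem=46
  op8 P0: load  L3 → S/S on L3; bus (none); mem=46
  op9 P1: load  L2 → I/S on L2; bus BusRd; mem=90
  op10 P1: store L3 := 35 → I/M on L3; bus BusRdX; mem=46
  op11 P1: store L0 := 41 → I/M on L0; bus BusRdX; mem=50
  op12 P1: store L3 := 12 → I/M on L3; bus (none); mem=46
  op13 P1: store L3 := 89 → I/M on L3; bus (none); mem=46
  op14 P1: load  L3 → I/M on L3; bus (none); mem=46
  op15 P1: load  L2 → I/S on L2; bus (none); mem=90
  op16 P1: store L3 := 36 → I/M on L3; bus (none); mem=46
  op17 P0: store L3 := 45 → M/I on L3; bus BusRdX Flush; mem=36
  op18 P0: load  L3 → M/I on L3; bus (none); mem=36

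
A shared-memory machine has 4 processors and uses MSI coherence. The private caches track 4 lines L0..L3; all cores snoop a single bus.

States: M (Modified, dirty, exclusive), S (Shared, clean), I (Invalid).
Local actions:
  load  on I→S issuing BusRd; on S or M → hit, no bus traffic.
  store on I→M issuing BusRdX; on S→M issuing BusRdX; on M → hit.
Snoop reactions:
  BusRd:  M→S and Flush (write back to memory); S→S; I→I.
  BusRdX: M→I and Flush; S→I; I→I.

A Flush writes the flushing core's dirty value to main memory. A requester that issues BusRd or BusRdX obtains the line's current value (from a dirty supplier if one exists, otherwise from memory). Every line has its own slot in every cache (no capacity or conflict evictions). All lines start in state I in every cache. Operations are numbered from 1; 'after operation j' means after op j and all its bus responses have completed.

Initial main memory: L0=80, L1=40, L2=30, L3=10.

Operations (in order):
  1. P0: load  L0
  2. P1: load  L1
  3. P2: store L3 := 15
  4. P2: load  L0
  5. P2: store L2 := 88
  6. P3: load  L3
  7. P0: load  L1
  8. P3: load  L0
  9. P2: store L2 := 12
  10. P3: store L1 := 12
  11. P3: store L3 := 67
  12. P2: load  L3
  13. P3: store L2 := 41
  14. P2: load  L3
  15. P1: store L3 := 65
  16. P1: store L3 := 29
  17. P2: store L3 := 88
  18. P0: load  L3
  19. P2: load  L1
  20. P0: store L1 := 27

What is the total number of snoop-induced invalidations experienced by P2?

[1] P0: load  L0 | P0:S(80), P1:I, P2:I, P3:I | bus: BusRd
[2] P1: load  L1 | P0:I, P1:S(40), P2:I, P3:I | bus: BusRd
[3] P2: store L3 := 15 | P0:I, P1:I, P2:M(15), P3:I | bus: BusRdX
[4] P2: load  L0 | P0:S(80), P1:I, P2:S(80), P3:I | bus: BusRd
[5] P2: store L2 := 88 | P0:I, P1:I, P2:M(88), P3:I | bus: BusRdX
[6] P3: load  L3 | P0:I, P1:I, P2:S(15), P3:S(15) | bus: BusRd,Flush
[7] P0: load  L1 | P0:S(40), P1:S(40), P2:I, P3:I | bus: BusRd
[8] P3: load  L0 | P0:S(80), P1:I, P2:S(80), P3:S(80) | bus: BusRd
[9] P2: store L2 := 12 | P0:I, P1:I, P2:M(12), P3:I | bus: none
[10] P3: store L1 := 12 | P0:I, P1:I, P2:I, P3:M(12) | bus: BusRdX
[11] P3: store L3 := 67 | P0:I, P1:I, P2:I, P3:M(67) | bus: BusRdX
[12] P2: load  L3 | P0:I, P1:I, P2:S(67), P3:S(67) | bus: BusRd,Flush
[13] P3: store L2 := 41 | P0:I, P1:I, P2:I, P3:M(41) | bus: BusRdX,Flush
[14] P2: load  L3 | P0:I, P1:I, P2:S(67), P3:S(67) | bus: none
[15] P1: store L3 := 65 | P0:I, P1:M(65), P2:I, P3:I | bus: BusRdX
[16] P1: store L3 := 29 | P0:I, P1:M(29), P2:I, P3:I | bus: none
[17] P2: store L3 := 88 | P0:I, P1:I, P2:M(88), P3:I | bus: BusRdX,Flush
[18] P0: load  L3 | P0:S(88), P1:I, P2:S(88), P3:I | bus: BusRd,Flush
[19] P2: load  L1 | P0:I, P1:I, P2:S(12), P3:S(12) | bus: BusRd,Flush
[20] P0: store L1 := 27 | P0:M(27), P1:I, P2:I, P3:I | bus: BusRdX

invalidations = 4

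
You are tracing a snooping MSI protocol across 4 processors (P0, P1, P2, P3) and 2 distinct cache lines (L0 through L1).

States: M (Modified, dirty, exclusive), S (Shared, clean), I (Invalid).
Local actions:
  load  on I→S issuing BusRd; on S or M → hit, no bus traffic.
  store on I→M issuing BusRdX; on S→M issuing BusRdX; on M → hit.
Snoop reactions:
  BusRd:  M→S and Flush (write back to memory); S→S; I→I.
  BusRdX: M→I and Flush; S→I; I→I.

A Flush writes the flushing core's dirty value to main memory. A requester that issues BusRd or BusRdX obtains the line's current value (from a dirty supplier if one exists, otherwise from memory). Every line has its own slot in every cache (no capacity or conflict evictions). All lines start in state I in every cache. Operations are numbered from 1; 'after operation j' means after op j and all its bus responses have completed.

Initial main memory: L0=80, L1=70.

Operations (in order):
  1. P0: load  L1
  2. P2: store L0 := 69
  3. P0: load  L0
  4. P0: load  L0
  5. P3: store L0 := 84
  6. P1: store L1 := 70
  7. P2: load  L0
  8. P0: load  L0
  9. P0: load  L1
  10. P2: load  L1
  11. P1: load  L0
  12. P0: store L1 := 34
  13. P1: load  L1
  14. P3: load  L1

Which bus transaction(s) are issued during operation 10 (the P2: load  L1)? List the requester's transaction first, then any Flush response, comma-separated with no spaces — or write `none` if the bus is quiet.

bus = BusRd

1. P0: load  L1  bus=[BusRd]  L1: P0=S P1=I P2=I P3=I  mem[L1]=70
2. P2: store L0 := 69  bus=[BusRdX]  L0: P0=I P1=I P2=M P3=I  mem[L0]=80
3. P0: load  L0  bus=[BusRd,Flush]  L0: P0=S P1=I P2=S P3=I  mem[L0]=69
4. P0: load  L0  bus=[-]  L0: P0=S P1=I P2=S P3=I  mem[L0]=69
5. P3: store L0 := 84  bus=[BusRdX]  L0: P0=I P1=I P2=I P3=M  mem[L0]=69
6. P1: store L1 := 70  bus=[BusRdX]  L1: P0=I P1=M P2=I P3=I  mem[L1]=70
7. P2: load  L0  bus=[BusRd,Flush]  L0: P0=I P1=I P2=S P3=S  mem[L0]=84
8. P0: load  L0  bus=[BusRd]  L0: P0=S P1=I P2=S P3=S  mem[L0]=84
9. P0: load  L1  bus=[BusRd,Flush]  L1: P0=S P1=S P2=I P3=I  mem[L1]=70
10. P2: load  L1  bus=[BusRd]  L1: P0=S P1=S P2=S P3=I  mem[L1]=70
11. P1: load  L0  bus=[BusRd]  L0: P0=S P1=S P2=S P3=S  mem[L0]=84
12. P0: store L1 := 34  bus=[BusRdX]  L1: P0=M P1=I P2=I P3=I  mem[L1]=70
13. P1: load  L1  bus=[BusRd,Flush]  L1: P0=S P1=S P2=I P3=I  mem[L1]=34
14. P3: load  L1  bus=[BusRd]  L1: P0=S P1=S P2=I P3=S  mem[L1]=34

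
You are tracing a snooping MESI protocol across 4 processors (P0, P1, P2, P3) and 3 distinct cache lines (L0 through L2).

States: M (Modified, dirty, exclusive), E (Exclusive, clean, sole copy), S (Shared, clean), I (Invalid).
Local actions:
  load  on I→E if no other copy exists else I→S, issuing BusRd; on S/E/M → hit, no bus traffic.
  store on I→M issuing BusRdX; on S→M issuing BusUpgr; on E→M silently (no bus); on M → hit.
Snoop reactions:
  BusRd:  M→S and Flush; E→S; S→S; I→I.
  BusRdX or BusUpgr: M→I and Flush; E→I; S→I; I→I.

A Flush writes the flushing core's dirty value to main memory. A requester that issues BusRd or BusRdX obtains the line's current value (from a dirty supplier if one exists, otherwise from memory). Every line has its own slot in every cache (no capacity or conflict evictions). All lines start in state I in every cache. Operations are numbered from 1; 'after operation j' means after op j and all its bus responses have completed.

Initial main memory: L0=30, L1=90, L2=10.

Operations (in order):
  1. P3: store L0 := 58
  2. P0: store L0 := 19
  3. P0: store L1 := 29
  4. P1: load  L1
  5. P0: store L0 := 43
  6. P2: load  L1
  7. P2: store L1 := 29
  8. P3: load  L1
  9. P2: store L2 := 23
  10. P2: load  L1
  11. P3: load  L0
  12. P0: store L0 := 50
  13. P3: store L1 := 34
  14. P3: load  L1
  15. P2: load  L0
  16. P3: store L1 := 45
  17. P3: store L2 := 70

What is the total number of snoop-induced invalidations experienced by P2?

  op1 P3: store L0 := 58 → I/I/I/M on L0; bus BusRdX; mem=30
  op2 P0: store L0 := 19 → M/I/I/I on L0; bus BusRdX Flush; mem=58
  op3 P0: store L1 := 29 → M/I/I/I on L1; bus BusRdX; mem=90
  op4 P1: load  L1 → S/S/I/I on L1; bus BusRd Flush; mem=29
  op5 P0: store L0 := 43 → M/I/I/I on L0; bus (none); mem=58
  op6 P2: load  L1 → S/S/S/I on L1; bus BusRd; mem=29
  op7 P2: store L1 := 29 → I/I/M/I on L1; bus BusUpgr; mem=29
  op8 P3: load  L1 → I/I/S/S on L1; bus BusRd Flush; mem=29
  op9 P2: store L2 := 23 → I/I/M/I on L2; bus BusRdX; mem=10
  op10 P2: load  L1 → I/I/S/S on L1; bus (none); mem=29
  op11 P3: load  L0 → S/I/I/S on L0; bus BusRd Flush; mem=43
  op12 P0: store L0 := 50 → M/I/I/I on L0; bus BusUpgr; mem=43
  op13 P3: store L1 := 34 → I/I/I/M on L1; bus BusUpgr; mem=29
  op14 P3: load  L1 → I/I/I/M on L1; bus (none); mem=29
  op15 P2: load  L0 → S/I/S/I on L0; bus BusRd Flush; mem=50
  op16 P3: store L1 := 45 → I/I/I/M on L1; bus (none); mem=29
  op17 P3: store L2 := 70 → I/I/I/M on L2; bus BusRdX Flush; mem=23

invalidations = 2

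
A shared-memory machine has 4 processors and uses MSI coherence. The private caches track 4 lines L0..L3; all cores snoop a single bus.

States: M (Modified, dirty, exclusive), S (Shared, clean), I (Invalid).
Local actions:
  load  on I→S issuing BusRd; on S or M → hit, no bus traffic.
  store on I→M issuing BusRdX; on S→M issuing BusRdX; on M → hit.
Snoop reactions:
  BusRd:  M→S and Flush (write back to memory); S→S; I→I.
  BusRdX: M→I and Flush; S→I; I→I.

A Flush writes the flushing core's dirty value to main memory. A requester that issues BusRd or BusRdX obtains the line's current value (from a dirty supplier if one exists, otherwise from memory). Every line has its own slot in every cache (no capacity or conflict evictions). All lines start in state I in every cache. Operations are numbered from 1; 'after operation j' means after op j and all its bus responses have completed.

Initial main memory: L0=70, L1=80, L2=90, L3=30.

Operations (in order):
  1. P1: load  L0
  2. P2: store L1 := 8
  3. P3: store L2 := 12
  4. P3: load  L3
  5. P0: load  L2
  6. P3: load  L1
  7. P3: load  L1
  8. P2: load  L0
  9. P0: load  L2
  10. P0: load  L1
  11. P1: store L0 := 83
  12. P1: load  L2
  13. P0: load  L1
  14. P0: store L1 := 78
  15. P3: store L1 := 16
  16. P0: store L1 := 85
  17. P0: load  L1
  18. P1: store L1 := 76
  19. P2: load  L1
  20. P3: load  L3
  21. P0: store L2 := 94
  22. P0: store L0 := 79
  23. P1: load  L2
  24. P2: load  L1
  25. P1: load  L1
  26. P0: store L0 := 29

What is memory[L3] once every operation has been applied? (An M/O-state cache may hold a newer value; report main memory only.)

step 1: P1: load  L0  ⟶  ISII  (L0)  txn=BusRd  M[L0]=70
step 2: P2: store L1 := 8  ⟶  IIMI  (L1)  txn=BusRdX  M[L1]=80
step 3: P3: store L2 := 12  ⟶  IIIM  (L2)  txn=BusRdX  M[L2]=90
step 4: P3: load  L3  ⟶  IIIS  (L3)  txn=BusRd  M[L3]=30
step 5: P0: load  L2  ⟶  SIIS  (L2)  txn=BusRd+Flush  M[L2]=12
step 6: P3: load  L1  ⟶  IISS  (L1)  txn=BusRd+Flush  M[L1]=8
step 7: P3: load  L1  ⟶  IISS  (L1)  txn=∅  M[L1]=8
step 8: P2: load  L0  ⟶  ISSI  (L0)  txn=BusRd  M[L0]=70
step 9: P0: load  L2  ⟶  SIIS  (L2)  txn=∅  M[L2]=12
step 10: P0: load  L1  ⟶  SISS  (L1)  txn=BusRd  M[L1]=8
step 11: P1: store L0 := 83  ⟶  IMII  (L0)  txn=BusRdX  M[L0]=70
step 12: P1: load  L2  ⟶  SSIS  (L2)  txn=BusRd  M[L2]=12
step 13: P0: load  L1  ⟶  SISS  (L1)  txn=∅  M[L1]=8
step 14: P0: store L1 := 78  ⟶  MIII  (L1)  txn=BusRdX  M[L1]=8
step 15: P3: store L1 := 16  ⟶  IIIM  (L1)  txn=BusRdX+Flush  M[L1]=78
step 16: P0: store L1 := 85  ⟶  MIII  (L1)  txn=BusRdX+Flush  M[L1]=16
step 17: P0: load  L1  ⟶  MIII  (L1)  txn=∅  M[L1]=16
step 18: P1: store L1 := 76  ⟶  IMII  (L1)  txn=BusRdX+Flush  M[L1]=85
step 19: P2: load  L1  ⟶  ISSI  (L1)  txn=BusRd+Flush  M[L1]=76
step 20: P3: load  L3  ⟶  IIIS  (L3)  txn=∅  M[L3]=30
step 21: P0: store L2 := 94  ⟶  MIII  (L2)  txn=BusRdX  M[L2]=12
step 22: P0: store L0 := 79  ⟶  MIII  (L0)  txn=BusRdX+Flush  M[L0]=83
step 23: P1: load  L2  ⟶  SSII  (L2)  txn=BusRd+Flush  M[L2]=94
step 24: P2: load  L1  ⟶  ISSI  (L1)  txn=∅  M[L1]=76
step 25: P1: load  L1  ⟶  ISSI  (L1)  txn=∅  M[L1]=76
step 26: P0: store L0 := 29  ⟶  MIII  (L0)  txn=∅  M[L0]=83

memory[L3] = 30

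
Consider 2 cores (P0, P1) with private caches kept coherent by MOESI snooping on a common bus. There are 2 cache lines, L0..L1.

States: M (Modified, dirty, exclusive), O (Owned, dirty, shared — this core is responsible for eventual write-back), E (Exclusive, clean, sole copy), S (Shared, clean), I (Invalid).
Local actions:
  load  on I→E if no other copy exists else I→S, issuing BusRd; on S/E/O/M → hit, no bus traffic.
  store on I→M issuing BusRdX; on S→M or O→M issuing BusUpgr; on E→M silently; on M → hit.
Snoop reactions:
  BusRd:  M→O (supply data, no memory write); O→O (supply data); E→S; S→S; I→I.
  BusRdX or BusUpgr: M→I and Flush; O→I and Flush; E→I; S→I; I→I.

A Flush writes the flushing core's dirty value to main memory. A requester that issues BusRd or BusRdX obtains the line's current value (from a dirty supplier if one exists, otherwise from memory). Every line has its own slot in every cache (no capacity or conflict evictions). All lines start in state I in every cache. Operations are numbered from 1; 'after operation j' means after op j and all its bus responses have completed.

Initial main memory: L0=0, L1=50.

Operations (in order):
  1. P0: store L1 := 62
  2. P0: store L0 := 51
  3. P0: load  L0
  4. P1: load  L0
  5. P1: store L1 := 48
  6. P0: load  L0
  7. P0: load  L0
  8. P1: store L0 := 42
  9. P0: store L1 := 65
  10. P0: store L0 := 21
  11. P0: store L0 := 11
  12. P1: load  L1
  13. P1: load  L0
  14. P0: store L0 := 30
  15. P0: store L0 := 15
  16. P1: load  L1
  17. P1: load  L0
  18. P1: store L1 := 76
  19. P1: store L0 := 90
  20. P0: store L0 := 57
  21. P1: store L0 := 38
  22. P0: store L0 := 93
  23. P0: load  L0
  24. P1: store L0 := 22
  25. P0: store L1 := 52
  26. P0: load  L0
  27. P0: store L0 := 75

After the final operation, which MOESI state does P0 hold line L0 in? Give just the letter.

  op1 P0: store L1 := 62 → M/I on L1; bus BusRdX; mem=50
  op2 P0: store L0 := 51 → M/I on L0; bus BusRdX; mem=0
  op3 P0: load  L0 → M/I on L0; bus (none); mem=0
  op4 P1: load  L0 → O/S on L0; bus BusRd; mem=0
  op5 P1: store L1 := 48 → I/M on L1; bus BusRdX Flush; mem=62
  op6 P0: load  L0 → O/S on L0; bus (none); mem=0
  op7 P0: load  L0 → O/S on L0; bus (none); mem=0
  op8 P1: store L0 := 42 → I/M on L0; bus BusUpgr Flush; mem=51
  op9 P0: store L1 := 65 → M/I on L1; bus BusRdX Flush; mem=48
  op10 P0: store L0 := 21 → M/I on L0; bus BusRdX Flush; mem=42
  op11 P0: store L0 := 11 → M/I on L0; bus (none); mem=42
  op12 P1: load  L1 → O/S on L1; bus BusRd; mem=48
  op13 P1: load  L0 → O/S on L0; bus BusRd; mem=42
  op14 P0: store L0 := 30 → M/I on L0; bus BusUpgr; mem=42
  op15 P0: store L0 := 15 → M/I on L0; bus (none); mem=42
  op16 P1: load  L1 → O/S on L1; bus (none); mem=48
  op17 P1: load  L0 → O/S on L0; bus BusRd; mem=42
  op18 P1: store L1 := 76 → I/M on L1; bus BusUpgr Flush; mem=65
  op19 P1: store L0 := 90 → I/M on L0; bus BusUpgr Flush; mem=15
  op20 P0: store L0 := 57 → M/I on L0; bus BusRdX Flush; mem=90
  op21 P1: store L0 := 38 → I/M on L0; bus BusRdX Flush; mem=57
  op22 P0: store L0 := 93 → M/I on L0; bus BusRdX Flush; mem=38
  op23 P0: load  L0 → M/I on L0; bus (none); mem=38
  op24 P1: store L0 := 22 → I/M on L0; bus BusRdX Flush; mem=93
  op25 P0: store L1 := 52 → M/I on L1; bus BusRdX Flush; mem=76
  op26 P0: load  L0 → S/O on L0; bus BusRd; mem=93
  op27 P0: store L0 := 75 → M/I on L0; bus BusUpgr Flush; mem=22

state = M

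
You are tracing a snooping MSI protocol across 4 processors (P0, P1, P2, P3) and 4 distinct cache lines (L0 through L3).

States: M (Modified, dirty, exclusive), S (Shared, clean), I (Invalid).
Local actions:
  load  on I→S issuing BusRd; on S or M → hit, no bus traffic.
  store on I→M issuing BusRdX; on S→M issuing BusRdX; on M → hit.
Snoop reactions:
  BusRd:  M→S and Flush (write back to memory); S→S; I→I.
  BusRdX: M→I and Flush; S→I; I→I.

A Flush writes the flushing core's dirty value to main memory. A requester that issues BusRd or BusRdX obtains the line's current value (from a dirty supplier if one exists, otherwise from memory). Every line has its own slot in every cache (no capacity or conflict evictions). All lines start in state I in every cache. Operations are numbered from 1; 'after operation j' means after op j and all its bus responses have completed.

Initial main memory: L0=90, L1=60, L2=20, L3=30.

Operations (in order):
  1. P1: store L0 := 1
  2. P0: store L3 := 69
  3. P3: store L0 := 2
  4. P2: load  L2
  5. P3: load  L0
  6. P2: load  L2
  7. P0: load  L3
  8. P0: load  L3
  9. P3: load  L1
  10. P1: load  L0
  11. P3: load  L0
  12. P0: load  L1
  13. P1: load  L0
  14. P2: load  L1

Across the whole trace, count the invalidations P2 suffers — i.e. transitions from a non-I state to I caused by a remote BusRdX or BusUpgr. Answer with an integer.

invalidations = 0

1. P1: store L0 := 1  bus=[BusRdX]  L0: P0=I P1=M P2=I P3=I  mem[L0]=90
2. P0: store L3 := 69  bus=[BusRdX]  L3: P0=M P1=I P2=I P3=I  mem[L3]=30
3. P3: store L0 := 2  bus=[BusRdX,Flush]  L0: P0=I P1=I P2=I P3=M  mem[L0]=1
4. P2: load  L2  bus=[BusRd]  L2: P0=I P1=I P2=S P3=I  mem[L2]=20
5. P3: load  L0  bus=[-]  L0: P0=I P1=I P2=I P3=M  mem[L0]=1
6. P2: load  L2  bus=[-]  L2: P0=I P1=I P2=S P3=I  mem[L2]=20
7. P0: load  L3  bus=[-]  L3: P0=M P1=I P2=I P3=I  mem[L3]=30
8. P0: load  L3  bus=[-]  L3: P0=M P1=I P2=I P3=I  mem[L3]=30
9. P3: load  L1  bus=[BusRd]  L1: P0=I P1=I P2=I P3=S  mem[L1]=60
10. P1: load  L0  bus=[BusRd,Flush]  L0: P0=I P1=S P2=I P3=S  mem[L0]=2
11. P3: load  L0  bus=[-]  L0: P0=I P1=S P2=I P3=S  mem[L0]=2
12. P0: load  L1  bus=[BusRd]  L1: P0=S P1=I P2=I P3=S  mem[L1]=60
13. P1: load  L0  bus=[-]  L0: P0=I P1=S P2=I P3=S  mem[L0]=2
14. P2: load  L1  bus=[BusRd]  L1: P0=S P1=I P2=S P3=S  mem[L1]=60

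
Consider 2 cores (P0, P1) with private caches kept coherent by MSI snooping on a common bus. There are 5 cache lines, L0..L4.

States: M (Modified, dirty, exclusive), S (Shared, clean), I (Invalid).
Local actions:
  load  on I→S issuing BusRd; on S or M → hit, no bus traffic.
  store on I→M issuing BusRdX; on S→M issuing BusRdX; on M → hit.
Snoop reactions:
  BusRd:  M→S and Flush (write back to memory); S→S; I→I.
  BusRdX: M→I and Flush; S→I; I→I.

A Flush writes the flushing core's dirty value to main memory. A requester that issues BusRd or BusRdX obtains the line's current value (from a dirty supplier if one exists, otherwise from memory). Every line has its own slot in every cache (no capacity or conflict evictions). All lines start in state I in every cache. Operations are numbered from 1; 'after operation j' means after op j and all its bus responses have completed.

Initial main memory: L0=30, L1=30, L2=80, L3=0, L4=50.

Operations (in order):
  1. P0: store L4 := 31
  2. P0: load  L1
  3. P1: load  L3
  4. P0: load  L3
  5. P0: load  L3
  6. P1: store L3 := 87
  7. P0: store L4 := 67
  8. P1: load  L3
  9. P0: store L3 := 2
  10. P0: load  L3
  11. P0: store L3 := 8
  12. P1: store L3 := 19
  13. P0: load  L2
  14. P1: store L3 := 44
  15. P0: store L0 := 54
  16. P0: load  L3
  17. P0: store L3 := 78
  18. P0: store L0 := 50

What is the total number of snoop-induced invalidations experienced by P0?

invalidations = 2

  op1 P0: store L4 := 31 → M/I on L4; bus BusRdX; mem=50
  op2 P0: load  L1 → S/I on L1; bus BusRd; mem=30
  op3 P1: load  L3 → I/S on L3; bus BusRd; mem=0
  op4 P0: load  L3 → S/S on L3; bus BusRd; mem=0
  op5 P0: load  L3 → S/S on L3; bus (none); mem=0
  op6 P1: store L3 := 87 → I/M on L3; bus BusRdX; mem=0
  op7 P0: store L4 := 67 → M/I on L4; bus (none); mem=50
  op8 P1: load  L3 → I/M on L3; bus (none); mem=0
  op9 P0: store L3 := 2 → M/I on L3; bus BusRdX Flush; mem=87
  op10 P0: load  L3 → M/I on L3; bus (none); mem=87
  op11 P0: store L3 := 8 → M/I on L3; bus (none); mem=87
  op12 P1: store L3 := 19 → I/M on L3; bus BusRdX Flush; mem=8
  op13 P0: load  L2 → S/I on L2; bus BusRd; mem=80
  op14 P1: store L3 := 44 → I/M on L3; bus (none); mem=8
  op15 P0: store L0 := 54 → M/I on L0; bus BusRdX; mem=30
  op16 P0: load  L3 → S/S on L3; bus BusRd Flush; mem=44
  op17 P0: store L3 := 78 → M/I on L3; bus BusRdX; mem=44
  op18 P0: store L0 := 50 → M/I on L0; bus (none); mem=30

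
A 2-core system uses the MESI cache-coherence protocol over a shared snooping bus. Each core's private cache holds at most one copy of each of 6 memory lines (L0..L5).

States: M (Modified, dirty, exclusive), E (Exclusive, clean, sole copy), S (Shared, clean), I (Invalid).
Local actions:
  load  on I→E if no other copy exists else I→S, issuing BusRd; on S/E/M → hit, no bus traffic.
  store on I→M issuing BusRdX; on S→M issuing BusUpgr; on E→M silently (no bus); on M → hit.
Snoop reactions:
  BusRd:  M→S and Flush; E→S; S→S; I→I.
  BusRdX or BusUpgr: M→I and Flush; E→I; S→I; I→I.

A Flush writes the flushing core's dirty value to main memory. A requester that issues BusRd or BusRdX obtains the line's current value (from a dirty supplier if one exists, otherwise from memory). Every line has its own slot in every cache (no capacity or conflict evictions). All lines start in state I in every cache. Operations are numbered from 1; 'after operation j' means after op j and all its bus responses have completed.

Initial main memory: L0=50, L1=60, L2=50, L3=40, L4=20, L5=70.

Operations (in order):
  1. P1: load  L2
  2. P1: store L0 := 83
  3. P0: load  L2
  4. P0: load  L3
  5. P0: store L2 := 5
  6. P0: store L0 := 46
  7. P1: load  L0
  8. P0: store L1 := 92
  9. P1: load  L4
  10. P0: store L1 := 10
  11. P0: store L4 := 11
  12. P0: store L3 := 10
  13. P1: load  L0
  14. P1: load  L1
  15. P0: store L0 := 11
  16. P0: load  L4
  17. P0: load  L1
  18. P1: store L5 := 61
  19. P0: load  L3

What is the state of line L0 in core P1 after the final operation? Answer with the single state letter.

state = I

  op1 P1: load  L2 → I/E on L2; bus BusRd; mem=50
  op2 P1: store L0 := 83 → I/M on L0; bus BusRdX; mem=50
  op3 P0: load  L2 → S/S on L2; bus BusRd; mem=50
  op4 P0: load  L3 → E/I on L3; bus BusRd; mem=40
  op5 P0: store L2 := 5 → M/I on L2; bus BusUpgr; mem=50
  op6 P0: store L0 := 46 → M/I on L0; bus BusRdX Flush; mem=83
  op7 P1: load  L0 → S/S on L0; bus BusRd Flush; mem=46
  op8 P0: store L1 := 92 → M/I on L1; bus BusRdX; mem=60
  op9 P1: load  L4 → I/E on L4; bus BusRd; mem=20
  op10 P0: store L1 := 10 → M/I on L1; bus (none); mem=60
  op11 P0: store L4 := 11 → M/I on L4; bus BusRdX; mem=20
  op12 P0: store L3 := 10 → M/I on L3; bus (none); mem=40
  op13 P1: load  L0 → S/S on L0; bus (none); mem=46
  op14 P1: load  L1 → S/S on L1; bus BusRd Flush; mem=10
  op15 P0: store L0 := 11 → M/I on L0; bus BusUpgr; mem=46
  op16 P0: load  L4 → M/I on L4; bus (none); mem=20
  op17 P0: load  L1 → S/S on L1; bus (none); mem=10
  op18 P1: store L5 := 61 → I/M on L5; bus BusRdX; mem=70
  op19 P0: load  L3 → M/I on L3; bus (none); mem=40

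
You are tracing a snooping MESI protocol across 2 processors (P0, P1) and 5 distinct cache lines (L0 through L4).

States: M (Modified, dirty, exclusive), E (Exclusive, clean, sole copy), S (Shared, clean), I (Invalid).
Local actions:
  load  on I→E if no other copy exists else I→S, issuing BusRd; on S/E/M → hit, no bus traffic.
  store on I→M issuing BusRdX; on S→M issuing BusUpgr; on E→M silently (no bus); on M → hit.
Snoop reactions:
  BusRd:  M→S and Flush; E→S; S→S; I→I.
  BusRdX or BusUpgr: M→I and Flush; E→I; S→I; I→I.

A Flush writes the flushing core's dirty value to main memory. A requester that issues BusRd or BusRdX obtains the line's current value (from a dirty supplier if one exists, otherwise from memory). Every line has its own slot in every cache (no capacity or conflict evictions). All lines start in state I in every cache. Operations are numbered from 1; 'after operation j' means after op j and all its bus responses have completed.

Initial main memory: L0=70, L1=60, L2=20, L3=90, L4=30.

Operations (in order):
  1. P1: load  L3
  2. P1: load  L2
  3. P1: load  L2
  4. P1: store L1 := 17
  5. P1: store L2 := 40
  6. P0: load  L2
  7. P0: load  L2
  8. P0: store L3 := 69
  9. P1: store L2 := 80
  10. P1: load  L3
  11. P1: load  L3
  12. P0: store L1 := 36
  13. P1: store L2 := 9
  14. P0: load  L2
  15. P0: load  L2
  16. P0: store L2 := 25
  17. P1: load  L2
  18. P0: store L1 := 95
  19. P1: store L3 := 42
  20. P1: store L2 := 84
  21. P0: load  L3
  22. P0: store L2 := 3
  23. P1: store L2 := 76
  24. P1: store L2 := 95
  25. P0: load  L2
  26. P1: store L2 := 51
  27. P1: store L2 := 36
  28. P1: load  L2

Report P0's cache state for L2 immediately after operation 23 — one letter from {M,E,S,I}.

[1] P1: load  L3 | P0:I, P1:E(90) | bus: BusRd
[2] P1: load  L2 | P0:I, P1:E(20) | bus: BusRd
[3] P1: load  L2 | P0:I, P1:E(20) | bus: none
[4] P1: store L1 := 17 | P0:I, P1:M(17) | bus: BusRdX
[5] P1: store L2 := 40 | P0:I, P1:M(40) | bus: none
[6] P0: load  L2 | P0:S(40), P1:S(40) | bus: BusRd,Flush
[7] P0: load  L2 | P0:S(40), P1:S(40) | bus: none
[8] P0: store L3 := 69 | P0:M(69), P1:I | bus: BusRdX
[9] P1: store L2 := 80 | P0:I, P1:M(80) | bus: BusUpgr
[10] P1: load  L3 | P0:S(69), P1:S(69) | bus: BusRd,Flush
[11] P1: load  L3 | P0:S(69), P1:S(69) | bus: none
[12] P0: store L1 := 36 | P0:M(36), P1:I | bus: BusRdX,Flush
[13] P1: store L2 := 9 | P0:I, P1:M(9) | bus: none
[14] P0: load  L2 | P0:S(9), P1:S(9) | bus: BusRd,Flush
[15] P0: load  L2 | P0:S(9), P1:S(9) | bus: none
[16] P0: store L2 := 25 | P0:M(25), P1:I | bus: BusUpgr
[17] P1: load  L2 | P0:S(25), P1:S(25) | bus: BusRd,Flush
[18] P0: store L1 := 95 | P0:M(95), P1:I | bus: none
[19] P1: store L3 := 42 | P0:I, P1:M(42) | bus: BusUpgr
[20] P1: store L2 := 84 | P0:I, P1:M(84) | bus: BusUpgr
[21] P0: load  L3 | P0:S(42), P1:S(42) | bus: BusRd,Flush
[22] P0: store L2 := 3 | P0:M(3), P1:I | bus: BusRdX,Flush
[23] P1: store L2 := 76 | P0:I, P1:M(76) | bus: BusRdX,Flush
[24] P1: store L2 := 95 | P0:I, P1:M(95) | bus: none
[25] P0: load  L2 | P0:S(95), P1:S(95) | bus: BusRd,Flush
[26] P1: store L2 := 51 | P0:I, P1:M(51) | bus: BusUpgr
[27] P1: store L2 := 36 | P0:I, P1:M(36) | bus: none
[28] P1: load  L2 | P0:I, P1:M(36) | bus: none

state = I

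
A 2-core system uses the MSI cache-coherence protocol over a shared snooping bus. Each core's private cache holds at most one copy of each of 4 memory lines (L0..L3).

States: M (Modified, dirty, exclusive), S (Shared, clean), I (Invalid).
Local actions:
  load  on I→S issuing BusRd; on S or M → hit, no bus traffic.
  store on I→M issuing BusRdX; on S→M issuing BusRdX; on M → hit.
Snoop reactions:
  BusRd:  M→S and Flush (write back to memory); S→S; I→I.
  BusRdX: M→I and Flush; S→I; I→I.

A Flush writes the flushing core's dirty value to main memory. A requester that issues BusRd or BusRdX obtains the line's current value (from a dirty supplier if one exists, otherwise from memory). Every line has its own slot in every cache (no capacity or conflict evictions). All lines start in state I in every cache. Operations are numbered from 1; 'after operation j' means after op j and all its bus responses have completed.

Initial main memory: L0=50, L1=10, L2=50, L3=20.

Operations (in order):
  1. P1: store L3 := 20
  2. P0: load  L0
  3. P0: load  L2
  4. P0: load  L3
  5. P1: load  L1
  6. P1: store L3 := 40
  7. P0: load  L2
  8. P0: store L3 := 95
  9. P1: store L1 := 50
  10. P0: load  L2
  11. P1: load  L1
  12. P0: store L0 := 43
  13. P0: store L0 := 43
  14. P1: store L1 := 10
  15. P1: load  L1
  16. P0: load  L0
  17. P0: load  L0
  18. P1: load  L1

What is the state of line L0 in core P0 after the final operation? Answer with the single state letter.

state = M

1. P1: store L3 := 20  bus=[BusRdX]  L3: P0=I P1=M  mem[L3]=20
2. P0: load  L0  bus=[BusRd]  L0: P0=S P1=I  mem[L0]=50
3. P0: load  L2  bus=[BusRd]  L2: P0=S P1=I  mem[L2]=50
4. P0: load  L3  bus=[BusRd,Flush]  L3: P0=S P1=S  mem[L3]=20
5. P1: load  L1  bus=[BusRd]  L1: P0=I P1=S  mem[L1]=10
6. P1: store L3 := 40  bus=[BusRdX]  L3: P0=I P1=M  mem[L3]=20
7. P0: load  L2  bus=[-]  L2: P0=S P1=I  mem[L2]=50
8. P0: store L3 := 95  bus=[BusRdX,Flush]  L3: P0=M P1=I  mem[L3]=40
9. P1: store L1 := 50  bus=[BusRdX]  L1: P0=I P1=M  mem[L1]=10
10. P0: load  L2  bus=[-]  L2: P0=S P1=I  mem[L2]=50
11. P1: load  L1  bus=[-]  L1: P0=I P1=M  mem[L1]=10
12. P0: store L0 := 43  bus=[BusRdX]  L0: P0=M P1=I  mem[L0]=50
13. P0: store L0 := 43  bus=[-]  L0: P0=M P1=I  mem[L0]=50
14. P1: store L1 := 10  bus=[-]  L1: P0=I P1=M  mem[L1]=10
15. P1: load  L1  bus=[-]  L1: P0=I P1=M  mem[L1]=10
16. P0: load  L0  bus=[-]  L0: P0=M P1=I  mem[L0]=50
17. P0: load  L0  bus=[-]  L0: P0=M P1=I  mem[L0]=50
18. P1: load  L1  bus=[-]  L1: P0=I P1=M  mem[L1]=10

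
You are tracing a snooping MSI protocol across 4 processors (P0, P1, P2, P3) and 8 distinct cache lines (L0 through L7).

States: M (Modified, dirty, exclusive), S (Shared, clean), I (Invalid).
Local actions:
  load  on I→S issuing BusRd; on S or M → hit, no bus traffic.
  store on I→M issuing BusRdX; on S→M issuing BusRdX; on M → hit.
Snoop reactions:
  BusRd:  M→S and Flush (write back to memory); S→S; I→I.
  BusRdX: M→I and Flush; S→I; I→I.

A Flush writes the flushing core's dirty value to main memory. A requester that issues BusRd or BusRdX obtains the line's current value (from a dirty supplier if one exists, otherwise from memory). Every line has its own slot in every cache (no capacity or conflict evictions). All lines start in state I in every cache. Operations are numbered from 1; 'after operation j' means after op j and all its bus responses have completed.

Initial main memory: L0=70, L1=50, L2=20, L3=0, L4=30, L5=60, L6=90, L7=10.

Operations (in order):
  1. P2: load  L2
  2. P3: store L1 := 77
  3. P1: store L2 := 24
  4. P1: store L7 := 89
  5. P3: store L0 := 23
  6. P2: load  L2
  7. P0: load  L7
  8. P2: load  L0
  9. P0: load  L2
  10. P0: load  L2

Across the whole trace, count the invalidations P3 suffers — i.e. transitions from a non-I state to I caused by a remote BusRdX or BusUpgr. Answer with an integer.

step 1: P2: load  L2  ⟶  IISI  (L2)  txn=BusRd  M[L2]=20
step 2: P3: store L1 := 77  ⟶  IIIM  (L1)  txn=BusRdX  M[L1]=50
step 3: P1: store L2 := 24  ⟶  IMII  (L2)  txn=BusRdX  M[L2]=20
step 4: P1: store L7 := 89  ⟶  IMII  (L7)  txn=BusRdX  M[L7]=10
step 5: P3: store L0 := 23  ⟶  IIIM  (L0)  txn=BusRdX  M[L0]=70
step 6: P2: load  L2  ⟶  ISSI  (L2)  txn=BusRd+Flush  M[L2]=24
step 7: P0: load  L7  ⟶  SSII  (L7)  txn=BusRd+Flush  M[L7]=89
step 8: P2: load  L0  ⟶  IISS  (L0)  txn=BusRd+Flush  M[L0]=23
step 9: P0: load  L2  ⟶  SSSI  (L2)  txn=BusRd  M[L2]=24
step 10: P0: load  L2  ⟶  SSSI  (L2)  txn=∅  M[L2]=24

invalidations = 0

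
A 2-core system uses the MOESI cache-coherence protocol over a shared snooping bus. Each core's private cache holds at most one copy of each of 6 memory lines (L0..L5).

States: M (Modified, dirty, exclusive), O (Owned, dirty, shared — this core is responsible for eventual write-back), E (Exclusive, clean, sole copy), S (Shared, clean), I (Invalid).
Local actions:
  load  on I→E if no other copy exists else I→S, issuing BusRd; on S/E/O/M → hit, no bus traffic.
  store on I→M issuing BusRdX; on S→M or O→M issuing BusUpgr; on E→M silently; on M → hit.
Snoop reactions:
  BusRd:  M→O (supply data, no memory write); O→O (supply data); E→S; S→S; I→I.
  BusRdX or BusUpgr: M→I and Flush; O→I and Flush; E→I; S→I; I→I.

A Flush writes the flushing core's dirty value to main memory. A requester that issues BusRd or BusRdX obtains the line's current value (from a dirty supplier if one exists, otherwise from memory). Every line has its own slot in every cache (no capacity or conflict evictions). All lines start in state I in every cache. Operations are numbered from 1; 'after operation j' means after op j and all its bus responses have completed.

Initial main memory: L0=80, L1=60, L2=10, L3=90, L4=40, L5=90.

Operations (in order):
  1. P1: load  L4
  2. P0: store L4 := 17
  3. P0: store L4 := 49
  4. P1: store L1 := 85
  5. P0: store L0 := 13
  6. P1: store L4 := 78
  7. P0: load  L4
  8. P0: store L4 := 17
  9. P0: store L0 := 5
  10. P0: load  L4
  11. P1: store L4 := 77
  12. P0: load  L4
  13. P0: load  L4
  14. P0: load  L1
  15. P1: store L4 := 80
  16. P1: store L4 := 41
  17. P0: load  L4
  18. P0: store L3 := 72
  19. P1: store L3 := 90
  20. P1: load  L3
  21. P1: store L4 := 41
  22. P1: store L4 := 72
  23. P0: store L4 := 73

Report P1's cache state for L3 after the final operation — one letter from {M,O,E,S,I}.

step 1: P1: load  L4  ⟶  IE  (L4)  txn=BusRd  M[L4]=40
step 2: P0: store L4 := 17  ⟶  MI  (L4)  txn=BusRdX  M[L4]=40
step 3: P0: store L4 := 49  ⟶  MI  (L4)  txn=∅  M[L4]=40
step 4: P1: store L1 := 85  ⟶  IM  (L1)  txn=BusRdX  M[L1]=60
step 5: P0: store L0 := 13  ⟶  MI  (L0)  txn=BusRdX  M[L0]=80
step 6: P1: store L4 := 78  ⟶  IM  (L4)  txn=BusRdX+Flush  M[L4]=49
step 7: P0: load  L4  ⟶  SO  (L4)  txn=BusRd  M[L4]=49
step 8: P0: store L4 := 17  ⟶  MI  (L4)  txn=BusUpgr+Flush  M[L4]=78
step 9: P0: store L0 := 5  ⟶  MI  (L0)  txn=∅  M[L0]=80
step 10: P0: load  L4  ⟶  MI  (L4)  txn=∅  M[L4]=78
step 11: P1: store L4 := 77  ⟶  IM  (L4)  txn=BusRdX+Flush  M[L4]=17
step 12: P0: load  L4  ⟶  SO  (L4)  txn=BusRd  M[L4]=17
step 13: P0: load  L4  ⟶  SO  (L4)  txn=∅  M[L4]=17
step 14: P0: load  L1  ⟶  SO  (L1)  txn=BusRd  M[L1]=60
step 15: P1: store L4 := 80  ⟶  IM  (L4)  txn=BusUpgr  M[L4]=17
step 16: P1: store L4 := 41  ⟶  IM  (L4)  txn=∅  M[L4]=17
step 17: P0: load  L4  ⟶  SO  (L4)  txn=BusRd  M[L4]=17
step 18: P0: store L3 := 72  ⟶  MI  (L3)  txn=BusRdX  M[L3]=90
step 19: P1: store L3 := 90  ⟶  IM  (L3)  txn=BusRdX+Flush  M[L3]=72
step 20: P1: load  L3  ⟶  IM  (L3)  txn=∅  M[L3]=72
step 21: P1: store L4 := 41  ⟶  IM  (L4)  txn=BusUpgr  M[L4]=17
step 22: P1: store L4 := 72  ⟶  IM  (L4)  txn=∅  M[L4]=17
step 23: P0: store L4 := 73  ⟶  MI  (L4)  txn=BusRdX+Flush  M[L4]=72

state = M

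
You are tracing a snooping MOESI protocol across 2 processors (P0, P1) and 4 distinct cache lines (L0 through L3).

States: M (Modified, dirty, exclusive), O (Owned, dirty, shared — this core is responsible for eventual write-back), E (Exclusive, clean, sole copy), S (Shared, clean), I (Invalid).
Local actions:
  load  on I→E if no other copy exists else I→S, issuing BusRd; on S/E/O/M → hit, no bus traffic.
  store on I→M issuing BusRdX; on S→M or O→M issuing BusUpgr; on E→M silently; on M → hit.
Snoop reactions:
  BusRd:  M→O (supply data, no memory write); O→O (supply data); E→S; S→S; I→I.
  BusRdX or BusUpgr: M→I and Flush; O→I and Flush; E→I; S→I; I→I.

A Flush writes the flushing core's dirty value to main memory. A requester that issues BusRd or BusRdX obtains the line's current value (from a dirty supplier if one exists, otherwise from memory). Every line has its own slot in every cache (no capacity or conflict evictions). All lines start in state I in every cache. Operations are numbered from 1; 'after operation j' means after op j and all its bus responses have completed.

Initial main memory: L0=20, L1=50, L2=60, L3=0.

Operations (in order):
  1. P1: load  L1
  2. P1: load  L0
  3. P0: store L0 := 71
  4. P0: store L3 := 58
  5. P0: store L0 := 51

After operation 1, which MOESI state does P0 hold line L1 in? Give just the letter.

step 1: P1: load  L1  ⟶  IE  (L1)  txn=BusRd  M[L1]=50
step 2: P1: load  L0  ⟶  IE  (L0)  txn=BusRd  M[L0]=20
step 3: P0: store L0 := 71  ⟶  MI  (L0)  txn=BusRdX  M[L0]=20
step 4: P0: store L3 := 58  ⟶  MI  (L3)  txn=BusRdX  M[L3]=0
step 5: P0: store L0 := 51  ⟶  MI  (L0)  txn=∅  M[L0]=20

state = I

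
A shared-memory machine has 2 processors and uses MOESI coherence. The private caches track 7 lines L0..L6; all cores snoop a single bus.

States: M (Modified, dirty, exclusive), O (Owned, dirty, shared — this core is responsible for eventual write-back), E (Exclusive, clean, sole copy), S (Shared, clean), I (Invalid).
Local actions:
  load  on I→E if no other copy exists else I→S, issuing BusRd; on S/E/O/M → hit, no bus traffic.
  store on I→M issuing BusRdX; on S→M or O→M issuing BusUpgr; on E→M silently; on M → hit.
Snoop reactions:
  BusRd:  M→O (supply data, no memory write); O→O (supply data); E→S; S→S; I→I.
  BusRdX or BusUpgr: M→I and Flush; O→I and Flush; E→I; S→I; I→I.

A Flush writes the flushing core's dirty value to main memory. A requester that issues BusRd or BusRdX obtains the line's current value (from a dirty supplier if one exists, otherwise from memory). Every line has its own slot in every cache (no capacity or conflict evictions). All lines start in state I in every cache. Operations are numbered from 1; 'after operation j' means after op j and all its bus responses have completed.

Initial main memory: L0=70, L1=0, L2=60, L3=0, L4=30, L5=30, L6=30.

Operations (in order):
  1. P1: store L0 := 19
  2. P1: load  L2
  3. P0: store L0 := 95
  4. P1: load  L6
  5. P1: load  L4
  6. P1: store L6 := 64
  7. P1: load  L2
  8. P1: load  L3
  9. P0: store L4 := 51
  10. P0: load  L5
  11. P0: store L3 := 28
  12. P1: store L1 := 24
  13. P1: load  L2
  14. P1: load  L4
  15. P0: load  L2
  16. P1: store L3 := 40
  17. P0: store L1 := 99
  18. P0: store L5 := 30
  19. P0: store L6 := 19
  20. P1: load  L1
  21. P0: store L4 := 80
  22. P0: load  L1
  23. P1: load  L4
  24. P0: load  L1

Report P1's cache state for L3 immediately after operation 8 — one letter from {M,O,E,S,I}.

1. P1: store L0 := 19  bus=[BusRdX]  L0: P0=I P1=M  mem[L0]=70
2. P1: load  L2  bus=[BusRd]  L2: P0=I P1=E  mem[L2]=60
3. P0: store L0 := 95  bus=[BusRdX,Flush]  L0: P0=M P1=I  mem[L0]=19
4. P1: load  L6  bus=[BusRd]  L6: P0=I P1=E  mem[L6]=30
5. P1: load  L4  bus=[BusRd]  L4: P0=I P1=E  mem[L4]=30
6. P1: store L6 := 64  bus=[-]  L6: P0=I P1=M  mem[L6]=30
7. P1: load  L2  bus=[-]  L2: P0=I P1=E  mem[L2]=60
8. P1: load  L3  bus=[BusRd]  L3: P0=I P1=E  mem[L3]=0
9. P0: store L4 := 51  bus=[BusRdX]  L4: P0=M P1=I  mem[L4]=30
10. P0: load  L5  bus=[BusRd]  L5: P0=E P1=I  mem[L5]=30
11. P0: store L3 := 28  bus=[BusRdX]  L3: P0=M P1=I  mem[L3]=0
12. P1: store L1 := 24  bus=[BusRdX]  L1: P0=I P1=M  mem[L1]=0
13. P1: load  L2  bus=[-]  L2: P0=I P1=E  mem[L2]=60
14. P1: load  L4  bus=[BusRd]  L4: P0=O P1=S  mem[L4]=30
15. P0: load  L2  bus=[BusRd]  L2: P0=S P1=S  mem[L2]=60
16. P1: store L3 := 40  bus=[BusRdX,Flush]  L3: P0=I P1=M  mem[L3]=28
17. P0: store L1 := 99  bus=[BusRdX,Flush]  L1: P0=M P1=I  mem[L1]=24
18. P0: store L5 := 30  bus=[-]  L5: P0=M P1=I  mem[L5]=30
19. P0: store L6 := 19  bus=[BusRdX,Flush]  L6: P0=M P1=I  mem[L6]=64
20. P1: load  L1  bus=[BusRd]  L1: P0=O P1=S  mem[L1]=24
21. P0: store L4 := 80  bus=[BusUpgr]  L4: P0=M P1=I  mem[L4]=30
22. P0: load  L1  bus=[-]  L1: P0=O P1=S  mem[L1]=24
23. P1: load  L4  bus=[BusRd]  L4: P0=O P1=S  mem[L4]=30
24. P0: load  L1  bus=[-]  L1: P0=O P1=S  mem[L1]=24

state = E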